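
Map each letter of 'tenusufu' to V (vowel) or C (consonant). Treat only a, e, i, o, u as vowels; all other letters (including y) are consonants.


Letter mapping: t = C, e = V, n = C, u = V, s = C, u = V, f = C, u = V.

CVCVCVCV


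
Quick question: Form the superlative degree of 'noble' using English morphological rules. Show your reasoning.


Apply superlative formation (ends in e: add -st): 'noble' -> 'noblest'.

noblest


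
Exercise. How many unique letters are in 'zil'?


Unique letters in 'zil': {i, l, z} = 3 distinct letters.

3


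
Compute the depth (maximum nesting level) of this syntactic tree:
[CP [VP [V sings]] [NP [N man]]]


Count bracket nesting levels:
'[' at pos 0: depth = 1
'[' at pos 4: depth = 2
'[' at pos 8: depth = 3
'[' at pos 19: depth = 2
'[' at pos 23: depth = 3
Maximum depth reached: 3

3


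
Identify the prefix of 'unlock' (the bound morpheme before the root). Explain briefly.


The word 'unlock' = 'un' (prefix) + 'lock' (root). The prefix is 'un'.

un


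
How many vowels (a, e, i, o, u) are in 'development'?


Vowels in 'development': e, e, o, e = 4 vowels.

4


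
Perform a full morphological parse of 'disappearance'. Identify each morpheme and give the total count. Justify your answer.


Step 1: Identify prefix: 'dis' (meaning: not/apart)
Step 2: Identify root: 'appear'
Step 3: Identify suffix(es): 'ance'
Decomposition: dis- (prefix: not/apart) + appear (root) + -ance (suffix: state/act)
Total morphemes: 3

3 morphemes (dis- (prefix: not/apart) + appear (root) + -ance (suffix: state/act))


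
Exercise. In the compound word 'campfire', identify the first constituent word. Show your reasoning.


Split 'campfire' into 'camp' + 'fire'. The first part is 'camp'.

camp


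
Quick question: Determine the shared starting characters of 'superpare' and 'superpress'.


Compare from the start: 6 characters match: 'superp'. Mismatch at position 7: 'a' vs 'r'.

superp


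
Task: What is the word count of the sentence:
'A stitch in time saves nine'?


Split into words: A | stitch | in | time | saves | nine = 6 words.

6


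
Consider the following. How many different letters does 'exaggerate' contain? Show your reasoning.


Unique letters in 'exaggerate': {a, e, g, r, t, x} = 6 distinct letters.

6


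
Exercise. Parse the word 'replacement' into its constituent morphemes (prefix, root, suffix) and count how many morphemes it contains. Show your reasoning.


Step 1: Identify prefix: 're' (meaning: again)
Step 2: Identify root: 'place'
Step 3: Identify suffix(es): 'ment'
Decomposition: re- (prefix: again) + place (root) + -ment (suffix: action/result)
Total morphemes: 3

3 morphemes (re- (prefix: again) + place (root) + -ment (suffix: action/result))


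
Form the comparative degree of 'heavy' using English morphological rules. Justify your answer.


Apply comparative formation (consonant + y: change y to i, add -er): 'heavy' -> 'heavier'.

heavier


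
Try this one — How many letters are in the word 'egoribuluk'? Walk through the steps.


Spell out 'egoribuluk' and number each letter: e(1), g(2), o(3), r(4), i(5), b(6), u(7), l(8), u(9), k(10). Total: 10 letters.

10


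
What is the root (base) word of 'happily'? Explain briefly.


Remove suffix '-ly' from 'happily' to get root 'happy'.

happy


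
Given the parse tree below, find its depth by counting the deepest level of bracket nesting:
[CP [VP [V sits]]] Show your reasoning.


Count bracket nesting levels:
'[' at pos 0: depth = 1
'[' at pos 4: depth = 2
'[' at pos 8: depth = 3
Maximum depth reached: 3

3


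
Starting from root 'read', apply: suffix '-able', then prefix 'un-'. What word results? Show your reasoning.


Step 1: Add suffix '-able' to 'read' = 'readable'
Step 2: Add prefix 'un-' to 'readable' = 'unreadable'

unreadable


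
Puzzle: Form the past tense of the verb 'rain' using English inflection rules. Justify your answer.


Apply rule: Add -ed. 'rain' becomes 'rained'.

rained


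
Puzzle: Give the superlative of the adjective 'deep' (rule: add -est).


Apply superlative formation (add -est): 'deep' -> 'deepest'.

deepest


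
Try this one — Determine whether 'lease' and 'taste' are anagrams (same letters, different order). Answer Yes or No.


Sorted letters of 'lease': 'aeels'
Sorted letters of 'taste': 'aestt'
They do not match.

No


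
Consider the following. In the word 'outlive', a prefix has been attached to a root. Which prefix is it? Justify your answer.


The word 'outlive' = 'out' (prefix) + 'live' (root). The prefix is 'out'.

out


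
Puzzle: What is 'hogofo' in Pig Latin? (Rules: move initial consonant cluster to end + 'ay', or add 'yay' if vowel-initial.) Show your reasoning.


'hogofo': move consonant cluster 'h' to end and add 'ay': 'ogofohay'.

ogofohay


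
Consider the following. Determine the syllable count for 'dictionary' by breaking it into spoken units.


Break 'dictionary' into syllables: dic-tion-ar-y -> dic | tion | ar | y = 4 syllables

4 syllables


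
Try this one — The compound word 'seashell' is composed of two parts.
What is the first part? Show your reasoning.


Split 'seashell' into 'sea' + 'shell'. The first part is 'sea'.

sea


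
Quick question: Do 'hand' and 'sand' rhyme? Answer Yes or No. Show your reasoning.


Rime (stressed vowel + following sounds) of 'hand': -and = /ænd/
Rime of 'sand': -and = /ænd/
/ænd/ and /ænd/ are the same ending sound, so the words rhyme.

Yes


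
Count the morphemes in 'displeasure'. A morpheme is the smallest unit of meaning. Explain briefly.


Decomposition: dis- (prefix) + please (root) + -ure (suffix) = 3 morpheme(s)

3 morphemes


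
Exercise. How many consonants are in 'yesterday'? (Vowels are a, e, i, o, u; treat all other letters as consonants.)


Consonants in 'yesterday': y, s, t, r, d, y = 6 consonants.

6


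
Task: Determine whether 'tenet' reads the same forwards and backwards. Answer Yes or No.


Forward: 'tenet'
Reversed: 'tenet'
They are identical.

Yes


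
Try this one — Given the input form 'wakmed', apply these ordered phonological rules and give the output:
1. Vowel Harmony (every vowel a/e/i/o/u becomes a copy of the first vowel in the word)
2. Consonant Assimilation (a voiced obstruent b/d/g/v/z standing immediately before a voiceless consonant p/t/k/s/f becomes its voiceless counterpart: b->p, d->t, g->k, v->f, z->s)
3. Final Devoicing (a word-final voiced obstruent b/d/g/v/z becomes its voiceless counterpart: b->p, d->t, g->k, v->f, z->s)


Starting form: 'wakmed'
Rule 1: Vowel Harmony: all vowels become 'a' (matching first vowel). 'wakmed' -> 'wakmad'
Rule 2: Consonant Assimilation: no voiced obstruent (b/d/g/v/z) stands immediately before a voiceless consonant (p/t/k/s/f). No change.
Rule 3: Final Devoicing: word-final voiced obstruent 'd' becomes voiceless 't'. 'wakmad' -> 'wakmat'
Final form: 'wakmat'

wakmat


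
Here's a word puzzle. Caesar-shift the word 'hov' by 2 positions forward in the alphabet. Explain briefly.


Shift each letter by 2: h -> j, o -> q, v -> x. Result: 'jqx'.

jqx


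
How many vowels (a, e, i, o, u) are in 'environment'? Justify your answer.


Vowels in 'environment': e, i, o, e = 4 vowels.

4


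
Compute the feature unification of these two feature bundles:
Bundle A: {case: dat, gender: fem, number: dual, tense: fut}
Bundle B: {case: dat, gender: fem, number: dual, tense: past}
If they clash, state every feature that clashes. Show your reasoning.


Compare features:
case: A=dat vs B=dat -> unified: dat
gender: A=fem vs B=fem -> unified: fem
number: A=dual vs B=dual -> unified: dual
tense: A=fut vs B=past -> CLASH
Clash detected on feature 'tense' (fut vs past); unification fails.

CLASH on 'tense' (fut vs past)


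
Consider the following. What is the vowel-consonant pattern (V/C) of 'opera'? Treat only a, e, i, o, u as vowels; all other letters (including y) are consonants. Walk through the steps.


Letter mapping: o = V, p = C, e = V, r = C, a = V.

VCVCV


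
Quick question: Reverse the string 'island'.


Reverse 'island' character by character: 'dnalsi'.

dnalsi


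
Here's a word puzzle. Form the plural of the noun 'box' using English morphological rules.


Apply rule: Add -es (sibilant/fricative ending). 'box' becomes 'boxes'.

boxes


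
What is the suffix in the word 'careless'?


The word 'careless' = 'care' (root) + '-less' (suffix). The suffix is '-less'.

less


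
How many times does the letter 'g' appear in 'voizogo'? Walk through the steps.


Letter 'g' in 'voizogo': found at position(s) 6 = 1 occurrence(s).

1


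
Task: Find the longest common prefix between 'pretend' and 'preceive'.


Compare from the start: 3 characters match: 'pre'. Mismatch at position 4: 't' vs 'c'.

pre


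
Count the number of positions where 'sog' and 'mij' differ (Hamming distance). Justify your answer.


Alignment:
Position 1: 's' vs 'm' = DIFFER
Position 2: 'o' vs 'i' = DIFFER
Position 3: 'g' vs 'j' = DIFFER
Total differences: 3

3


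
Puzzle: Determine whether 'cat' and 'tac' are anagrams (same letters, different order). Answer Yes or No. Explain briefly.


Sorted letters of 'cat': 'act'
Sorted letters of 'tac': 'act'
They match.

Yes


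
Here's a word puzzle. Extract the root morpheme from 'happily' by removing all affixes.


Remove suffix '-ly' from 'happily' to get root 'happy'.

happy


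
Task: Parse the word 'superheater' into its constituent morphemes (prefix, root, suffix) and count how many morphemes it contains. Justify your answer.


Step 1: Identify prefix: 'super' (meaning: above)
Step 2: Identify root: 'heat'
Step 3: Identify suffix(es): 'er'
Decomposition: super- (prefix: above) + heat (root) + -er (suffix: one who)
Total morphemes: 3

3 morphemes (super- (prefix: above) + heat (root) + -er (suffix: one who))


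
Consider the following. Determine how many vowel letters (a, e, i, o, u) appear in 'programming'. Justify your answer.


Vowels in 'programming': o, a, i = 3 vowels.

3


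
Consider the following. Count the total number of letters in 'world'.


Spell out 'world' and number each letter: w(1), o(2), r(3), l(4), d(5). Total: 5 letters.

5


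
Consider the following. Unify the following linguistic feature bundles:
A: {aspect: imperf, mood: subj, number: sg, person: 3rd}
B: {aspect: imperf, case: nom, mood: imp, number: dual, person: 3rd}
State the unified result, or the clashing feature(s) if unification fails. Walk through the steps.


Compare features:
aspect: A=imperf vs B=imperf -> unified: imperf
case: A=_ vs B=nom -> unified: nom
mood: A=subj vs B=imp -> CLASH
number: A=sg vs B=dual -> CLASH
person: A=3rd vs B=3rd -> unified: 3rd
Clashes detected on features 'mood' (subj vs imp) and 'number' (sg vs dual); unification fails.

CLASH on 'mood' (subj vs imp) and 'number' (sg vs dual)


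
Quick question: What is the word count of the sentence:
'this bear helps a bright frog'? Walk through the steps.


Split into words: this | bear | helps | a | bright | frog = 6 words.

6


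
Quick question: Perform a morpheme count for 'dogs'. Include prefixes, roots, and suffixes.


Decomposition: dog (root) + -s (plural) = 2 morpheme(s)

2 morphemes


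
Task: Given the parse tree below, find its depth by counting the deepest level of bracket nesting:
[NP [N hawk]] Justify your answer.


Count bracket nesting levels:
'[' at pos 0: depth = 1
'[' at pos 4: depth = 2
Maximum depth reached: 2

2


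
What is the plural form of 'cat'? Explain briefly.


Apply rule: Add -s. 'cat' becomes 'cats'.

cats


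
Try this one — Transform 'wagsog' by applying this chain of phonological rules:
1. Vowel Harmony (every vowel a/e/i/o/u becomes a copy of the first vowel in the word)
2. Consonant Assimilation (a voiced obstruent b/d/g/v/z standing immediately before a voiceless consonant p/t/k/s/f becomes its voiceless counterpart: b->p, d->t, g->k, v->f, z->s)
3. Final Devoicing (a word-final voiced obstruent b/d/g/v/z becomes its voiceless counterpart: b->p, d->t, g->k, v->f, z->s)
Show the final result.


Starting form: 'wagsog'
Rule 1: Vowel Harmony: all vowels become 'a' (matching first vowel). 'wagsog' -> 'wagsag'
Rule 2: Consonant Assimilation: voiced obstruent before voiceless consonant becomes voiceless ('gs' -> 'ks'). 'wagsag' -> 'waksag'
Rule 3: Final Devoicing: word-final voiced obstruent 'g' becomes voiceless 'k'. 'waksag' -> 'waksak'
Final form: 'waksak'

waksak


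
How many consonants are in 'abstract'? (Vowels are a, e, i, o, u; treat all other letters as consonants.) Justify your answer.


Consonants in 'abstract': b, s, t, r, c, t = 6 consonants.

6


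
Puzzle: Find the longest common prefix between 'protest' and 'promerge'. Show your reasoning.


Compare from the start: 3 characters match: 'pro'. Mismatch at position 4: 't' vs 'm'.

pro


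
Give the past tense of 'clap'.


Apply rule: Double final consonant and add -ed. 'clap' becomes 'clapped'.

clapped


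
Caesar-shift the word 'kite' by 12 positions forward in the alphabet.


Shift each letter by 12: k -> w, i -> u, t -> f, e -> q. Result: 'wufq'.

wufq


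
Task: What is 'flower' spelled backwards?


Reverse 'flower' character by character: 'rewolf'.

rewolf


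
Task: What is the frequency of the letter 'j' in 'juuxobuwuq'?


Letter 'j' in 'juuxobuwuq': found at position(s) 1 = 1 occurrence(s).

1


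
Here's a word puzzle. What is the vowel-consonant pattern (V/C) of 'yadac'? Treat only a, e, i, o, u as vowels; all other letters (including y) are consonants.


Letter mapping: y = C, a = V, d = C, a = V, c = C.

CVCVC


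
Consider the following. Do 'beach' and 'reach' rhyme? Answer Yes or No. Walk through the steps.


Rime (stressed vowel + following sounds) of 'beach': -each = /iːtʃ/
Rime of 'reach': -each = /iːtʃ/
/iːtʃ/ and /iːtʃ/ are the same ending sound, so the words rhyme.

Yes


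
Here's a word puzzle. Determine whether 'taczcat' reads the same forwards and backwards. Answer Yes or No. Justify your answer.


Forward: 'taczcat'
Reversed: 'taczcat'
They are identical.

Yes


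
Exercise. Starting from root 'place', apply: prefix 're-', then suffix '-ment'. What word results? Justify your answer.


Step 1: Add prefix 're-' to 'place' = 'replace'
Step 2: Add suffix '-ment' to 'replace' = 'replacement'

replacement


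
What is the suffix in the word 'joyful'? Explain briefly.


The word 'joyful' = 'joy' (root) + '-ful' (suffix). The suffix is '-ful'.

ful


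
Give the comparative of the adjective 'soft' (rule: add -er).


Apply comparative formation (add -er): 'soft' -> 'softer'.

softer


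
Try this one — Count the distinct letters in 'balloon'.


Unique letters in 'balloon': {a, b, l, n, o} = 5 distinct letters.

5


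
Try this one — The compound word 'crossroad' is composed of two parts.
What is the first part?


Split 'crossroad' into 'cross' + 'road'. The first part is 'cross'.

cross


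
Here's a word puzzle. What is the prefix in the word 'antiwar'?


The word 'antiwar' = 'anti' (prefix) + 'war' (root). The prefix is 'anti'.

anti


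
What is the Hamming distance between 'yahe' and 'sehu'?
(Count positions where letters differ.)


Alignment:
Position 1: 'y' vs 's' = DIFFER
Position 2: 'a' vs 'e' = DIFFER
Position 3: 'h' vs 'h' = match
Position 4: 'e' vs 'u' = DIFFER
Total differences: 3

3


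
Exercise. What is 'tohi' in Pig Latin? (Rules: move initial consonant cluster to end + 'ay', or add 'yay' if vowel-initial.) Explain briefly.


'tohi': move consonant cluster 't' to end and add 'ay': 'ohitay'.

ohitay


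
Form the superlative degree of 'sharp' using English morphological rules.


Apply superlative formation (add -est): 'sharp' -> 'sharpest'.

sharpest


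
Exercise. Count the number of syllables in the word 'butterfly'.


Break 'butterfly' into syllables: but-ter-fly -> but | ter | fly = 3 syllables

3 syllables


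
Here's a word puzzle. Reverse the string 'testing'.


Reverse 'testing' character by character: 'gnitset'.

gnitset


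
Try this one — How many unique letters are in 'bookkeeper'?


Unique letters in 'bookkeeper': {b, e, k, o, p, r} = 6 distinct letters.

6


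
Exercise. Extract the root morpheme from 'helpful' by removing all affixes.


Remove suffix '-ful' from 'helpful' to get root 'help'.

help


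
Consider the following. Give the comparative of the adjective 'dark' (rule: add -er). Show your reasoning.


Apply comparative formation (add -er): 'dark' -> 'darker'.

darker


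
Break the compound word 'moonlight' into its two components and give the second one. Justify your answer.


Split 'moonlight' into 'moon' + 'light'. The second part is 'light'.

light


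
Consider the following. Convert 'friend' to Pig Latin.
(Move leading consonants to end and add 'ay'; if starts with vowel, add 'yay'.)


'friend': move consonant cluster 'fr' to end and add 'ay': 'iendfray'.

iendfray


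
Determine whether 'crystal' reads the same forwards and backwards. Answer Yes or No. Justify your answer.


Forward: 'crystal'
Reversed: 'latsyrc'
They differ.

No


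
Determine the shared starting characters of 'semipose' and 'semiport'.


Compare from the start: 6 characters match: 'semipo'. Mismatch at position 7: 's' vs 'r'.

semipo


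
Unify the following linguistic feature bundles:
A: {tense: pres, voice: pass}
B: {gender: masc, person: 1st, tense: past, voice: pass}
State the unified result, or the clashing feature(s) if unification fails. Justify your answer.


Compare features:
gender: A=_ vs B=masc -> unified: masc
person: A=_ vs B=1st -> unified: 1st
tense: A=pres vs B=past -> CLASH
voice: A=pass vs B=pass -> unified: pass
Clash detected on feature 'tense' (pres vs past); unification fails.

CLASH on 'tense' (pres vs past)


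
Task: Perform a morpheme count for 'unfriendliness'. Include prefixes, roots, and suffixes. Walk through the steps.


Decomposition: un- (prefix) + friend (root) + -ly (suffix) + -ness (suffix) = 4 morpheme(s)

4 morphemes


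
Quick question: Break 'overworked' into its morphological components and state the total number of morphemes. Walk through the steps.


Step 1: Identify prefix: 'over' (meaning: excessively)
Step 2: Identify root: 'work'
Step 3: Identify suffix(es): 'ed'
Decomposition: over- (prefix: excessively) + work (root) + -ed (suffix: past)
Total morphemes: 3

3 morphemes (over- (prefix: excessively) + work (root) + -ed (suffix: past))


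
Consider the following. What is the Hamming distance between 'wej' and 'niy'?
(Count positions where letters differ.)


Alignment:
Position 1: 'w' vs 'n' = DIFFER
Position 2: 'e' vs 'i' = DIFFER
Position 3: 'j' vs 'y' = DIFFER
Total differences: 3

3


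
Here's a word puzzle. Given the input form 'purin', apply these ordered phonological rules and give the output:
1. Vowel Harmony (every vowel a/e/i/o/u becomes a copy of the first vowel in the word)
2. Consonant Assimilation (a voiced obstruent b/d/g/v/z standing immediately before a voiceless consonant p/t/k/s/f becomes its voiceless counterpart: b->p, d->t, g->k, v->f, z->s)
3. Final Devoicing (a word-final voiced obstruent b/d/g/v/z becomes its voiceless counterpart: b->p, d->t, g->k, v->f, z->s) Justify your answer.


Starting form: 'purin'
Rule 1: Vowel Harmony: all vowels become 'u' (matching first vowel). 'purin' -> 'purun'
Rule 2: Consonant Assimilation: no voiced obstruent (b/d/g/v/z) stands immediately before a voiceless consonant (p/t/k/s/f). No change.
Rule 3: Final Devoicing: final consonant 'n' is not one of the voiced obstruents b/d/g/v/z. No change.
Final form: 'purun'

purun


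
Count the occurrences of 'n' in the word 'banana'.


Letter 'n' in 'banana': found at position(s) 3, 5 = 2 occurrence(s).

2


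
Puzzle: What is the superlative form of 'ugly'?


Apply superlative formation (consonant + y: change y to i, add -est): 'ugly' -> 'ugliest'.

ugliest


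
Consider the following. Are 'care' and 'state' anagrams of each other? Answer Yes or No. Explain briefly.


Sorted letters of 'care': 'acer'
Sorted letters of 'state': 'aestt'
They do not match.

No


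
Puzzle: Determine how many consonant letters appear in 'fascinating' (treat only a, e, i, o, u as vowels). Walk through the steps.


Consonants in 'fascinating': f, s, c, n, t, n, g = 7 consonants.

7


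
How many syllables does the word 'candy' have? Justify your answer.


Break 'candy' into syllables: can-dy -> can | dy = 2 syllables

2 syllables


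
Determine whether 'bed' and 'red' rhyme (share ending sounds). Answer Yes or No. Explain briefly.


Rime (stressed vowel + following sounds) of 'bed': -ed = /ɛd/
Rime of 'red': -ed = /ɛd/
/ɛd/ and /ɛd/ are the same ending sound, so the words rhyme.

Yes


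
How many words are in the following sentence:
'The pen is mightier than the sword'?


Split into words: The | pen | is | mightier | than | the | sword = 7 words.

7


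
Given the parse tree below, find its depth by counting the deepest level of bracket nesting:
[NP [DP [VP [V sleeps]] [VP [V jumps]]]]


Count bracket nesting levels:
'[' at pos 0: depth = 1
'[' at pos 4: depth = 2
'[' at pos 8: depth = 3
'[' at pos 12: depth = 4
'[' at pos 24: depth = 3
'[' at pos 28: depth = 4
Maximum depth reached: 4

4


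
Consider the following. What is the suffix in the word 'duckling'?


The word 'duckling' = 'duck' (root) + '-ling' (suffix). The suffix is '-ling'.

ling


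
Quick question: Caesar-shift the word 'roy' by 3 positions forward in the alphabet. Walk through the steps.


Shift each letter by 3: r -> u, o -> r, y -> b. Result: 'urb'.

urb


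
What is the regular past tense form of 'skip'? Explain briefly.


Apply rule: Double final consonant and add -ed. 'skip' becomes 'skipped'.

skipped


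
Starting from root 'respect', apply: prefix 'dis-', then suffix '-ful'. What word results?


Step 1: Add prefix 'dis-' to 'respect' = 'disrespect'
Step 2: Add suffix '-ful' to 'disrespect' = 'disrespectful'

disrespectful


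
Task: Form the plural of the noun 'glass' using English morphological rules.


Apply rule: Add -es (sibilant/fricative ending). 'glass' becomes 'glasses'.

glasses


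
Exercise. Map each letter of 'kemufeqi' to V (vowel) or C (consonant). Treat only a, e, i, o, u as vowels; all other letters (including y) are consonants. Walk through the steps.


Letter mapping: k = C, e = V, m = C, u = V, f = C, e = V, q = C, i = V.

CVCVCVCV


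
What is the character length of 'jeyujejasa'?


Spell out 'jeyujejasa' and number each letter: j(1), e(2), y(3), u(4), j(5), e(6), j(7), a(8), s(9), a(10). Total: 10 letters.

10


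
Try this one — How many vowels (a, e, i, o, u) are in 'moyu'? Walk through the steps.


Vowels in 'moyu': o, u = 2 vowels.

2


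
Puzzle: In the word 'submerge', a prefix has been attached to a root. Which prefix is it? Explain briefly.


The word 'submerge' = 'sub' (prefix) + 'merge' (root). The prefix is 'sub'.

sub


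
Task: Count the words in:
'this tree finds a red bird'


Split into words: this | tree | finds | a | red | bird = 6 words.

6


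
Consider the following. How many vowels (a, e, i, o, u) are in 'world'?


Vowels in 'world': o = 1 vowels.

1


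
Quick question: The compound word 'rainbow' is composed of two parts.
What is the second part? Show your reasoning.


Split 'rainbow' into 'rain' + 'bow'. The second part is 'bow'.

bow


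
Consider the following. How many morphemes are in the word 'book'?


Decomposition: book (free morpheme) = 1 morpheme(s)

1 morphemes


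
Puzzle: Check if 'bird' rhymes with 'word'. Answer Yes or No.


Rime (stressed vowel + following sounds) of 'bird': -ird = /ɜːrd/
Rime of 'word': -ord = /ɜːrd/
/ɜːrd/ and /ɜːrd/ are the same ending sound, so the words rhyme.

Yes


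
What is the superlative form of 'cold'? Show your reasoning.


Apply superlative formation (add -est): 'cold' -> 'coldest'.

coldest


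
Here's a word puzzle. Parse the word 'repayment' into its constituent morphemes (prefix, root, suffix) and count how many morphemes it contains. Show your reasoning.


Step 1: Identify prefix: 're' (meaning: again)
Step 2: Identify root: 'pay'
Step 3: Identify suffix(es): 'ment'
Decomposition: re- (prefix: again) + pay (root) + -ment (suffix: action/result)
Total morphemes: 3

3 morphemes (re- (prefix: again) + pay (root) + -ment (suffix: action/result))


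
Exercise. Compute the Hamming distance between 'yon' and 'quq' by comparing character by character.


Alignment:
Position 1: 'y' vs 'q' = DIFFER
Position 2: 'o' vs 'u' = DIFFER
Position 3: 'n' vs 'q' = DIFFER
Total differences: 3

3


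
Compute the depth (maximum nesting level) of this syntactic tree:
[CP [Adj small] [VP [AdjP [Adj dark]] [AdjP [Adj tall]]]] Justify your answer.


Count bracket nesting levels:
'[' at pos 0: depth = 1
'[' at pos 4: depth = 2
'[' at pos 16: depth = 2
'[' at pos 20: depth = 3
'[' at pos 26: depth = 4
'[' at pos 38: depth = 3
'[' at pos 44: depth = 4
Maximum depth reached: 4

4


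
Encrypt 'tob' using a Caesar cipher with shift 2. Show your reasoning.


Shift each letter by 2: t -> v, o -> q, b -> d. Result: 'vqd'.

vqd


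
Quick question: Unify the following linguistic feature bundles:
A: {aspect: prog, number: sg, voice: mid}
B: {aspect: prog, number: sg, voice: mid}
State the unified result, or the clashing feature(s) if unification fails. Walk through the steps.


Compare features:
aspect: A=prog vs B=prog -> unified: prog
number: A=sg vs B=sg -> unified: sg
voice: A=mid vs B=mid -> unified: mid
No clashes found.

Unified: {aspect: prog, number: sg, voice: mid}


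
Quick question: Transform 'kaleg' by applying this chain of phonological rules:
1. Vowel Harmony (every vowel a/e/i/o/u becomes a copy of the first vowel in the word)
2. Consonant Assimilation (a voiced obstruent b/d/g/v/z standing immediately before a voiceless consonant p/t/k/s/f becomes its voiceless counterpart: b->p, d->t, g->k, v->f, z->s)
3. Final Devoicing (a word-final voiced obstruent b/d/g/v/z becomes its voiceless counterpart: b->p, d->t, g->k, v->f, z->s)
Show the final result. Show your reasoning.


Starting form: 'kaleg'
Rule 1: Vowel Harmony: all vowels become 'a' (matching first vowel). 'kaleg' -> 'kalag'
Rule 2: Consonant Assimilation: no voiced obstruent (b/d/g/v/z) stands immediately before a voiceless consonant (p/t/k/s/f). No change.
Rule 3: Final Devoicing: word-final voiced obstruent 'g' becomes voiceless 'k'. 'kalag' -> 'kalak'
Final form: 'kalak'

kalak


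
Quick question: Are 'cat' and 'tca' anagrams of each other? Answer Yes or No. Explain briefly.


Sorted letters of 'cat': 'act'
Sorted letters of 'tca': 'act'
They match.

Yes


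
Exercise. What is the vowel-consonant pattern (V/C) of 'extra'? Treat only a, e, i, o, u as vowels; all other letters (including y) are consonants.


Letter mapping: e = V, x = C, t = C, r = C, a = V.

VCCCV


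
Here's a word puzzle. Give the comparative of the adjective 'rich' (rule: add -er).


Apply comparative formation (add -er): 'rich' -> 'richer'.

richer


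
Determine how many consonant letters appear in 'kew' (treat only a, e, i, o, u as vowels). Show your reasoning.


Consonants in 'kew': k, w = 2 consonants.

2


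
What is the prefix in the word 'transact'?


The word 'transact' = 'trans' (prefix) + 'act' (root). The prefix is 'trans'.

trans


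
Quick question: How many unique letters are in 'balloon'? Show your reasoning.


Unique letters in 'balloon': {a, b, l, n, o} = 5 distinct letters.

5


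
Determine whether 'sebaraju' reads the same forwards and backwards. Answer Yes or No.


Forward: 'sebaraju'
Reversed: 'ujarabes'
They differ.

No


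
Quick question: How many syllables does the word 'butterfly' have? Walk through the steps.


Break 'butterfly' into syllables: but-ter-fly -> but | ter | fly = 3 syllables

3 syllables


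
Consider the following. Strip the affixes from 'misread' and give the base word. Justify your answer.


Remove prefix 'mis' from 'misread' to get root 'read'.

read


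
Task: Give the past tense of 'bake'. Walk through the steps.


Apply rule: Add -d (word ends in -e). 'bake' becomes 'baked'.

baked


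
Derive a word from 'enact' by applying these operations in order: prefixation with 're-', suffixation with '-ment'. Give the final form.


Step 1: Add prefix 're-' to 'enact' = 'reenact'
Step 2: Add suffix '-ment' to 'reenact' = 'reenactment'

reenactment


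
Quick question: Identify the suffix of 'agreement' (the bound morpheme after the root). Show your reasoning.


The word 'agreement' = 'agree' (root) + '-ment' (suffix). The suffix is '-ment'.

ment


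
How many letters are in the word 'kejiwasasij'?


Spell out 'kejiwasasij' and number each letter: k(1), e(2), j(3), i(4), w(5), a(6), s(7), a(8), s(9), i(10), j(11). Total: 11 letters.

11


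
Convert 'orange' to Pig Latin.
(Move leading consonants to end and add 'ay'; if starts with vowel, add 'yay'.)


'orange' starts with a vowel, so add 'yay': 'orangeyay'.

orangeyay


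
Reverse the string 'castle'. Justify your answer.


Reverse 'castle' character by character: 'eltsac'.

eltsac


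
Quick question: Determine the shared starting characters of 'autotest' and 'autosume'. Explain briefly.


Compare from the start: 4 characters match: 'auto'. Mismatch at position 5: 't' vs 's'.

auto


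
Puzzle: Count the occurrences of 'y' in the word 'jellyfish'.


Letter 'y' in 'jellyfish': found at position(s) 5 = 1 occurrence(s).

1


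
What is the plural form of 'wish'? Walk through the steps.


Apply rule: Add -es (sibilant/fricative ending). 'wish' becomes 'wishes'.

wishes


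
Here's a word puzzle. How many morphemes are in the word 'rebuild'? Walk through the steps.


Decomposition: re- (prefix) + build (root) = 2 morpheme(s)

2 morphemes


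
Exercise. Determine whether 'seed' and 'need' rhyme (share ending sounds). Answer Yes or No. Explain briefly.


Rime (stressed vowel + following sounds) of 'seed': -eed = /iːd/
Rime of 'need': -eed = /iːd/
/iːd/ and /iːd/ are the same ending sound, so the words rhyme.

Yes


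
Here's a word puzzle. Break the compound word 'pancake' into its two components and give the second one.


Split 'pancake' into 'pan' + 'cake'. The second part is 'cake'.

cake


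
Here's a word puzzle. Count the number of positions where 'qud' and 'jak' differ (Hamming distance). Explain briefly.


Alignment:
Position 1: 'q' vs 'j' = DIFFER
Position 2: 'u' vs 'a' = DIFFER
Position 3: 'd' vs 'k' = DIFFER
Total differences: 3

3


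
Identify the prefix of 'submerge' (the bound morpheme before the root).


The word 'submerge' = 'sub' (prefix) + 'merge' (root). The prefix is 'sub'.

sub


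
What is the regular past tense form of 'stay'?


Apply rule: Add -ed. 'stay' becomes 'stayed'.

stayed


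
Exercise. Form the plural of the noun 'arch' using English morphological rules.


Apply rule: Add -es (sibilant/fricative ending). 'arch' becomes 'arches'.

arches


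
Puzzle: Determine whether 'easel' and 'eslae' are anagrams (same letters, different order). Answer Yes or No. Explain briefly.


Sorted letters of 'easel': 'aeels'
Sorted letters of 'eslae': 'aeels'
They match.

Yes


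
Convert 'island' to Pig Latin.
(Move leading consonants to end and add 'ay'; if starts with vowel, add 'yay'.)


'island' starts with a vowel, so add 'yay': 'islandyay'.

islandyay


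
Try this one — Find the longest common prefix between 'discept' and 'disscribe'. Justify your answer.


Compare from the start: 3 characters match: 'dis'. Mismatch at position 4: 'c' vs 's'.

dis


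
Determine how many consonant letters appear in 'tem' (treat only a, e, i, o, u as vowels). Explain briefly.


Consonants in 'tem': t, m = 2 consonants.

2


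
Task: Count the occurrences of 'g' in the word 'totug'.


Letter 'g' in 'totug': found at position(s) 5 = 1 occurrence(s).

1


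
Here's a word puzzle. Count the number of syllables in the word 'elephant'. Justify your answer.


Break 'elephant' into syllables: el-e-phant -> el | e | phant = 3 syllables

3 syllables


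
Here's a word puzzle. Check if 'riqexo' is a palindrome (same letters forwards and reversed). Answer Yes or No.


Forward: 'riqexo'
Reversed: 'oxeqir'
They differ.

No


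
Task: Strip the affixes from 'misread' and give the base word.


Remove prefix 'mis' from 'misread' to get root 'read'.

read


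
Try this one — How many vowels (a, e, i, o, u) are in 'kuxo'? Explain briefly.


Vowels in 'kuxo': u, o = 2 vowels.

2


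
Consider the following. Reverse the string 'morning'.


Reverse 'morning' character by character: 'gninrom'.

gninrom


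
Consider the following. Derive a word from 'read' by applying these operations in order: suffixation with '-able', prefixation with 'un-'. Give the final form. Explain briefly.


Step 1: Add suffix '-able' to 'read' = 'readable'
Step 2: Add prefix 'un-' to 'readable' = 'unreadable'

unreadable


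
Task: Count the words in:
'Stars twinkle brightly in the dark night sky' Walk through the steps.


Split into words: Stars | twinkle | brightly | in | the | dark | night | sky = 8 words.

8


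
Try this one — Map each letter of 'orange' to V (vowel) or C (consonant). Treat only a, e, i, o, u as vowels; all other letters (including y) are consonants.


Letter mapping: o = V, r = C, a = V, n = C, g = C, e = V.

VCVCCV


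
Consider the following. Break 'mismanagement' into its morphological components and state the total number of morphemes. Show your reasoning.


Step 1: Identify prefix: 'mis' (meaning: wrongly)
Step 2: Identify root: 'manage'
Step 3: Identify suffix(es): 'ment'
Decomposition: mis- (prefix: wrongly) + manage (root) + -ment (suffix: action/result)
Total morphemes: 3

3 morphemes (mis- (prefix: wrongly) + manage (root) + -ment (suffix: action/result))


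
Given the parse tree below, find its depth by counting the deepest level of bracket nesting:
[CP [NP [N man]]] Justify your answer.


Count bracket nesting levels:
'[' at pos 0: depth = 1
'[' at pos 4: depth = 2
'[' at pos 8: depth = 3
Maximum depth reached: 3

3


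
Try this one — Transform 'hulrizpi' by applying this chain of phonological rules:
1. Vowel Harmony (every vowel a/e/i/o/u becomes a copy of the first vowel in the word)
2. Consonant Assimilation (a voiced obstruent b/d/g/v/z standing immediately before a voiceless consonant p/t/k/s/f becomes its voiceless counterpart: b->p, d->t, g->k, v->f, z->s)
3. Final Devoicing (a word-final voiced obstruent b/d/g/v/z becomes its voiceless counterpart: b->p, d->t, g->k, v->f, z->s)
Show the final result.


Starting form: 'hulrizpi'
Rule 1: Vowel Harmony: all vowels become 'u' (matching first vowel). 'hulrizpi' -> 'hulruzpu'
Rule 2: Consonant Assimilation: voiced obstruent before voiceless consonant becomes voiceless ('zp' -> 'sp'). 'hulruzpu' -> 'hulruspu'
Rule 3: Final Devoicing: the word ends in the vowel 'u', not a consonant. No change.
Final form: 'hulruspu'

hulruspu


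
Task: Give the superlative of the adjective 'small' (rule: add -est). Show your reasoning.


Apply superlative formation (add -est): 'small' -> 'smallest'.

smallest


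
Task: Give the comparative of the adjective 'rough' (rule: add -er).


Apply comparative formation (add -er): 'rough' -> 'rougher'.

rougher


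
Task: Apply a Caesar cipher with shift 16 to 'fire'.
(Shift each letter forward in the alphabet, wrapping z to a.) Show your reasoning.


Shift each letter by 16: f -> v, i -> y, r -> h, e -> u. Result: 'vyhu'.

vyhu


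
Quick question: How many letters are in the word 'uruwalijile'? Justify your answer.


Spell out 'uruwalijile' and number each letter: u(1), r(2), u(3), w(4), a(5), l(6), i(7), j(8), i(9), l(10), e(11). Total: 11 letters.

11


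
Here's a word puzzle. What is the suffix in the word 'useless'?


The word 'useless' = 'use' (root) + '-less' (suffix). The suffix is '-less'.

less


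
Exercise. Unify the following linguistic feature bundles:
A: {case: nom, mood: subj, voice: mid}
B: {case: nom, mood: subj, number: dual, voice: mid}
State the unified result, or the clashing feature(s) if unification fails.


Compare features:
case: A=nom vs B=nom -> unified: nom
mood: A=subj vs B=subj -> unified: subj
number: A=_ vs B=dual -> unified: dual
voice: A=mid vs B=mid -> unified: mid
No clashes found.

Unified: {case: nom, mood: subj, number: dual, voice: mid}


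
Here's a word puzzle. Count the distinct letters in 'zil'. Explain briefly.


Unique letters in 'zil': {i, l, z} = 3 distinct letters.

3


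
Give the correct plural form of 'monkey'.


Apply rule: Add -s. 'monkey' becomes 'monkeys'.

monkeys


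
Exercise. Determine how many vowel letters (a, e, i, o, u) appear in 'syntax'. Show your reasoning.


Vowels in 'syntax': a = 1 vowels.

1


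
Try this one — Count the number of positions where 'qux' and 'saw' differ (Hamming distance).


Alignment:
Position 1: 'q' vs 's' = DIFFER
Position 2: 'u' vs 'a' = DIFFER
Position 3: 'x' vs 'w' = DIFFER
Total differences: 3

3


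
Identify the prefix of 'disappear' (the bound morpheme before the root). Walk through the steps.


The word 'disappear' = 'dis' (prefix) + 'appear' (root). The prefix is 'dis'.

dis


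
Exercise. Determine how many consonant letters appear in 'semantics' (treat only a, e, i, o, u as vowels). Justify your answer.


Consonants in 'semantics': s, m, n, t, c, s = 6 consonants.

6


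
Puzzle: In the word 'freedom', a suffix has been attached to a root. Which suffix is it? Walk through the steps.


The word 'freedom' = 'free' (root) + '-dom' (suffix). The suffix is '-dom'.

dom


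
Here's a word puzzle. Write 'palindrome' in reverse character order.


Reverse 'palindrome' character by character: 'emordnilap'.

emordnilap


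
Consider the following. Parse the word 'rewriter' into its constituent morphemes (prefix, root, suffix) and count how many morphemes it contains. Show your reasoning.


Step 1: Identify prefix: 're' (meaning: again)
Step 2: Identify root: 'write'
Step 3: Identify suffix(es): 'er'
Decomposition: re- (prefix: again) + write (root) + -er (suffix: one who)
Total morphemes: 3

3 morphemes (re- (prefix: again) + write (root) + -er (suffix: one who))


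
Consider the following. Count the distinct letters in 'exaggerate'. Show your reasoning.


Unique letters in 'exaggerate': {a, e, g, r, t, x} = 6 distinct letters.

6


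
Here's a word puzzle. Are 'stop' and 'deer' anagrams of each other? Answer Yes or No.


Sorted letters of 'stop': 'opst'
Sorted letters of 'deer': 'deer'
They do not match.

No


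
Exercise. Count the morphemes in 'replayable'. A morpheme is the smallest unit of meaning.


Decomposition: re- (prefix) + play (root) + -able (suffix) = 3 morpheme(s)

3 morphemes


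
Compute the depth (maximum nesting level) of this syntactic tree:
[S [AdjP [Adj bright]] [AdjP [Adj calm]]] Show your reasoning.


Count bracket nesting levels:
'[' at pos 0: depth = 1
'[' at pos 3: depth = 2
'[' at pos 9: depth = 3
'[' at pos 23: depth = 2
'[' at pos 29: depth = 3
Maximum depth reached: 3

3
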